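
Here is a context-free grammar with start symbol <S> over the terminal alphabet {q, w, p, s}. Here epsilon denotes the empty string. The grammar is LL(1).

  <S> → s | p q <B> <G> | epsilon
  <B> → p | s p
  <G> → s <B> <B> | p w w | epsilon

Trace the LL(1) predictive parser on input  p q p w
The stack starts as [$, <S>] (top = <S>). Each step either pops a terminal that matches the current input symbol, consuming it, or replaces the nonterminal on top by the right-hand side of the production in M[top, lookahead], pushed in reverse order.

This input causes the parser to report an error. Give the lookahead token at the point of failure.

w

     Stack          Input      Action
  1  $ <S>          p q p w $  expand <S> → p q <B> <G>
  2  $ <G> <B> q p  p q p w $  match p
  3  $ <G> <B> q    q p w $    match q
  4  $ <G> <B>      p w $      expand <B> → p
  5  $ <G> p        p w $      match p
  6  $ <G>          w $        error: M[<G>, w] is empty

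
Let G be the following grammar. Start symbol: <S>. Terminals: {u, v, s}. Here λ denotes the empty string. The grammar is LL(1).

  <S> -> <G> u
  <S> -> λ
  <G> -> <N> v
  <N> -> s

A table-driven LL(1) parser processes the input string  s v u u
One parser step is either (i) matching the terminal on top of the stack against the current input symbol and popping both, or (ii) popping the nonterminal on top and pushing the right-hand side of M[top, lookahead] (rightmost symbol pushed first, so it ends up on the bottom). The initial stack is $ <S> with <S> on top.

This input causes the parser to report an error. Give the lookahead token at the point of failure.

step 1: stack=$ <S>  input=s v u u $  — expand <S> -> <G> u
step 2: stack=$ u <G>  input=s v u u $  — expand <G> -> <N> v
step 3: stack=$ u v <N>  input=s v u u $  — expand <N> -> s
step 4: stack=$ u v s  input=s v u u $  — match s
step 5: stack=$ u v  input=v u u $  — match v
step 6: stack=$ u  input=u u $  — match u
step 7: stack=$  input=u $  — error: stack empty but input remains

u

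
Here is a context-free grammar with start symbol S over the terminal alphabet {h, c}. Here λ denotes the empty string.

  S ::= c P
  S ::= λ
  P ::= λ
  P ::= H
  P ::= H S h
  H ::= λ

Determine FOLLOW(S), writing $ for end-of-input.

{$, h}

FIRST(S): from S::=c P we get {c}; from S::=λ we get {λ}. So FIRST(S) = {λ, c}.
FIRST(H): from H::=λ we get {λ}. So FIRST(H) = {λ}.
FIRST(P): from P::=λ we get {λ}; from P::=H we get {λ}; from P::=H S h we get {c, h}. So FIRST(P) = {λ, c, h}.
FOLLOW(S) includes $ since S is the start symbol.
FOLLOW(S): in P::=H S h, S is followed by h with FIRST {h}. Thus FOLLOW(S) = {$, h}.
FOLLOW(P): in S::=c P, the suffix after P is empty, so FOLLOW(P) ⊇ FOLLOW(S) = {$, h}. Thus FOLLOW(P) = {$, h}.
FOLLOW(H): in P::=H, the suffix after H is empty, so FOLLOW(H) ⊇ FOLLOW(P) = {$, h}; in P::=H S h, H is followed by S h with FIRST {c, h}. Thus FOLLOW(H) = {$, c, h}.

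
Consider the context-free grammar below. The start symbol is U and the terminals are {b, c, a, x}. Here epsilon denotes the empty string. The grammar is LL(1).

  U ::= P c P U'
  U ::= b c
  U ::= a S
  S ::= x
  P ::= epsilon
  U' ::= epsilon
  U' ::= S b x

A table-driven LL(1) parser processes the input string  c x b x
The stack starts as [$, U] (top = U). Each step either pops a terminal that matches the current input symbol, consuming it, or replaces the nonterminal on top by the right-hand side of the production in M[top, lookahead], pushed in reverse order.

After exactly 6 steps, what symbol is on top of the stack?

x

step 1: stack=$ U  input=c x b x $  — expand U ::= P c P U'
step 2: stack=$ U' P c P  input=c x b x $  — expand P ::= epsilon
step 3: stack=$ U' P c  input=c x b x $  — match c
step 4: stack=$ U' P  input=x b x $  — expand P ::= epsilon
step 5: stack=$ U'  input=x b x $  — expand U' ::= S b x
step 6: stack=$ x b S  input=x b x $  — expand S ::= x
Stack after step 6: $ x b x (top = x).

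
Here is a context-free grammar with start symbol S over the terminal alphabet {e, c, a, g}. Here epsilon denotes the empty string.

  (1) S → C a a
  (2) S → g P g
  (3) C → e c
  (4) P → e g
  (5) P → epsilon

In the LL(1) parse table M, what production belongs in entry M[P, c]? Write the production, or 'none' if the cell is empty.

FIRST(C): from C→e c we get {e}. So FIRST(C) = {e}.
FIRST(P): from P→e g we get {e}; from P→epsilon we get {epsilon}. So FIRST(P) = {epsilon, e}.
FIRST(S): from S→C a a we get {e}; from S→g P g we get {g}. So FIRST(S) = {e, g}.
FOLLOW(S) includes $ since S is the start symbol.
FOLLOW(P): in S→g P g, P is followed by g with FIRST {g}. Thus FOLLOW(P) = {g}.
For P → e g: FIRST(e g) = {e}, so it goes in M[P, t] for t ∈ {e}.
For P → epsilon: FIRST(epsilon) = {epsilon}, so it goes in M[P, t] for t ∈ {}; since epsilon ∈ FIRST, also for every t ∈ FOLLOW(P) = {g}.
None of these place a production in M[P, c].

none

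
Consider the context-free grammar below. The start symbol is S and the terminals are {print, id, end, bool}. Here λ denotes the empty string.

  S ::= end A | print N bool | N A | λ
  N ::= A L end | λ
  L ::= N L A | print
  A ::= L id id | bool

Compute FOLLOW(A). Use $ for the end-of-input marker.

{$, bool, end, id, print}

FIRST(S) = {λ, bool, end, print}  (via N A)
FIRST(N) = {λ, bool, print}  (via A L end)
FIRST(L) = {bool, print}  (via N L A)
FIRST(A) = {bool, print}  (via L id id)
FOLLOW(S) includes $ since S is the start symbol.
FOLLOW(S): S appears on no right-hand side. Thus FOLLOW(S) = {$}.
FOLLOW(N): in S::=print N bool, N is followed by bool with FIRST {bool}; in S::=N A, N is followed by A with FIRST {bool, print}; in L::=N L A, N is followed by L A with FIRST {bool, print}. Thus FOLLOW(N) = {bool, print}.
FOLLOW(L): in N::=A L end, L is followed by end with FIRST {end}; in L::=N L A, L is followed by A with FIRST {bool, print}; in A::=L id id, L is followed by id id with FIRST {id}. Thus FOLLOW(L) = {bool, end, id, print}.
FOLLOW(A): in S::=end A, the suffix after A is empty, so FOLLOW(A) ⊇ FOLLOW(S) = {$}; in S::=N A, the suffix after A is empty, so FOLLOW(A) ⊇ FOLLOW(S) = {$}; in N::=A L end, A is followed by L end with FIRST {bool, print}; in L::=N L A, the suffix after A is empty, so FOLLOW(A) ⊇ FOLLOW(L) = {bool, end, id, print}. Thus FOLLOW(A) = {$, bool, end, id, print}.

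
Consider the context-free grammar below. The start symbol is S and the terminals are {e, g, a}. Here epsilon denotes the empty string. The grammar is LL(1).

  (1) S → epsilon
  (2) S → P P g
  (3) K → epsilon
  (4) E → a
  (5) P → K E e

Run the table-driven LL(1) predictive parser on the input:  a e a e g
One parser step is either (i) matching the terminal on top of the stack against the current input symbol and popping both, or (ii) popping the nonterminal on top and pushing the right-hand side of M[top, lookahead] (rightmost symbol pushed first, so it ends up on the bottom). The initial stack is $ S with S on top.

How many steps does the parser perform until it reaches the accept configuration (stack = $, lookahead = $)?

step 1: stack=$ S  input=a e a e g $  — expand S → P P g
step 2: stack=$ g P P  input=a e a e g $  — expand P → K E e
step 3: stack=$ g P e E K  input=a e a e g $  — expand K → epsilon
step 4: stack=$ g P e E  input=a e a e g $  — expand E → a
step 5: stack=$ g P e a  input=a e a e g $  — match a
step 6: stack=$ g P e  input=e a e g $  — match e
step 7: stack=$ g P  input=a e g $  — expand P → K E e
step 8: stack=$ g e E K  input=a e g $  — expand K → epsilon
step 9: stack=$ g e E  input=a e g $  — expand E → a
step 10: stack=$ g e a  input=a e g $  — match a
step 11: stack=$ g e  input=e g $  — match e
step 12: stack=$ g  input=g $  — match g
Accept reached after 12 steps.

12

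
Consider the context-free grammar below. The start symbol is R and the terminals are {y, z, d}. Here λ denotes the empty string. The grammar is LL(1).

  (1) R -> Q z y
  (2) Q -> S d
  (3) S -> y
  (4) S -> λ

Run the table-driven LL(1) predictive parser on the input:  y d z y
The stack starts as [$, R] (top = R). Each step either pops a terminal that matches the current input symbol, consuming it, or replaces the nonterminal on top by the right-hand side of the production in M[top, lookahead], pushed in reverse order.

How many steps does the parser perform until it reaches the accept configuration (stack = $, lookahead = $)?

7

step 1: stack=$ R  input=y d z y $  — expand R -> Q z y
step 2: stack=$ y z Q  input=y d z y $  — expand Q -> S d
step 3: stack=$ y z d S  input=y d z y $  — expand S -> y
step 4: stack=$ y z d y  input=y d z y $  — match y
step 5: stack=$ y z d  input=d z y $  — match d
step 6: stack=$ y z  input=z y $  — match z
step 7: stack=$ y  input=y $  — match y
Accept reached after 7 steps.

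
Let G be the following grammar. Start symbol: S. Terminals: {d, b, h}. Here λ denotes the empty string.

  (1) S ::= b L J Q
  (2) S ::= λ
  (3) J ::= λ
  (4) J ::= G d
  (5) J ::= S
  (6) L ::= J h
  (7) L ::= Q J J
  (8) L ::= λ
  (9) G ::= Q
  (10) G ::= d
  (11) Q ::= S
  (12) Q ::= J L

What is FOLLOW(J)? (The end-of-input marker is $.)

FIRST(S): from S::=b L J Q we get {b}; from S::=λ we get {λ}. So FIRST(S) = {λ, b}.
FIRST(J): from J::=λ we get {λ}; from J::=G d we get {b, d, h}; from J::=S we get {λ, b}. So FIRST(J) = {λ, b, d, h}.
FIRST(L): from L::=J h we get {b, d, h}; from L::=Q J J we get {λ, b, d, h}; from L::=λ we get {λ}. So FIRST(L) = {λ, b, d, h}.
FIRST(Q): from Q::=S we get {λ, b}; from Q::=J L we get {λ, b, d, h}. So FIRST(Q) = {λ, b, d, h}.
FIRST(G): from G::=Q we get {λ, b, d, h}; from G::=d we get {d}. So FIRST(G) = {λ, b, d, h}.
FOLLOW(S) includes $ since S is the start symbol.
FOLLOW(G): in J::=G d, G is followed by d with FIRST {d}. Thus FOLLOW(G) = {d}.
FOLLOW(S): in J::=S, the suffix after S is empty, so FOLLOW(S) ⊇ FOLLOW(J) = {$, b, d, h}; in Q::=S, the suffix after S is empty, so FOLLOW(S) ⊇ FOLLOW(Q) = {$, b, d, h}. Thus FOLLOW(S) = {$, b, d, h}.
FOLLOW(J): in S::=b L J Q, J is followed by Q with FIRST {λ, b, d, h}; in S::=b L J Q, the suffix after J is nullable, so FOLLOW(J) ⊇ FOLLOW(S) = {$, b, d, h}; in L::=J h, J is followed by h with FIRST {h}; in L::=Q J J (occurrence 1), J is followed by J with FIRST {λ, b, d, h}; in L::=Q J J (occurrence 1), the suffix after J is nullable, so FOLLOW(J) ⊇ FOLLOW(L) = {$, b, d, h}; in L::=Q J J (occurrence 2), the suffix after J is empty, so FOLLOW(J) ⊇ FOLLOW(L) = {$, b, d, h}; in Q::=J L, J is followed by L with FIRST {λ, b, d, h}; in Q::=J L, the suffix after J is nullable, so FOLLOW(J) ⊇ FOLLOW(Q) = {$, b, d, h}. Thus FOLLOW(J) = {$, b, d, h}.
FOLLOW(L): in S::=b L J Q, L is followed by J Q with FIRST {λ, b, d, h}; in S::=b L J Q, the suffix after L is nullable, so FOLLOW(L) ⊇ FOLLOW(S) = {$, b, d, h}; in Q::=J L, the suffix after L is empty, so FOLLOW(L) ⊇ FOLLOW(Q) = {$, b, d, h}. Thus FOLLOW(L) = {$, b, d, h}.
FOLLOW(Q): in S::=b L J Q, the suffix after Q is empty, so FOLLOW(Q) ⊇ FOLLOW(S) = {$, b, d, h}; in L::=Q J J, Q is followed by J J with FIRST {λ, b, d, h}; in L::=Q J J, the suffix after Q is nullable, so FOLLOW(Q) ⊇ FOLLOW(L) = {$, b, d, h}; in G::=Q, the suffix after Q is empty, so FOLLOW(Q) ⊇ FOLLOW(G) = {d}. Thus FOLLOW(Q) = {$, b, d, h}.

{$, b, d, h}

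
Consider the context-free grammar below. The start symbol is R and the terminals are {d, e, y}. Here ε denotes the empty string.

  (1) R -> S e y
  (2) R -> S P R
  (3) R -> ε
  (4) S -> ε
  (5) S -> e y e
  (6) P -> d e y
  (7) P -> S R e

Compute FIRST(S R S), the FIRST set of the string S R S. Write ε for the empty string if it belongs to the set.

{ε, d, e}

FIRST(S): from S->ε we get {ε}; from S->e y e we get {e}. So FIRST(S) = {ε, e}.
FIRST(R): from R->S e y we get {e}; from R->S P R we get {d, e}; from R->ε we get {ε}. So FIRST(R) = {ε, d, e}.
FIRST(P): from P->d e y we get {d}; from P->S R e we get {d, e}. So FIRST(P) = {d, e}.
FIRST(S R S): take FIRST of each symbol in turn, carrying on past any symbol whose FIRST contains ε; result {ε, d, e}.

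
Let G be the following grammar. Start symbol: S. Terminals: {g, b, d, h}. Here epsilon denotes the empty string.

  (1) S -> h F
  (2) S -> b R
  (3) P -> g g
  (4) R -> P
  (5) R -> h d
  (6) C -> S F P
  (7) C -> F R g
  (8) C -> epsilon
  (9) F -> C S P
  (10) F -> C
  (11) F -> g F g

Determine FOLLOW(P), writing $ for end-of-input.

{$, b, g, h}

FIRST(S): from S->h F we get {h}; from S->b R we get {b}. So FIRST(S) = {b, h}.
FIRST(P): from P->g g we get {g}. So FIRST(P) = {g}.
FIRST(R): from R->P we get {g}; from R->h d we get {h}. So FIRST(R) = {g, h}.
FIRST(C): from C->S F P we get {b, h}; from C->F R g we get {b, g, h}; from C->epsilon we get {epsilon}. So FIRST(C) = {epsilon, b, g, h}.
FIRST(F): from F->C S P we get {b, g, h}; from F->C we get {epsilon, b, g, h}; from F->g F g we get {g}. So FIRST(F) = {epsilon, b, g, h}.
FOLLOW(S) includes $ since S is the start symbol.
FOLLOW(S): in C->S F P, S is followed by F P with FIRST {b, g, h}; in F->C S P, S is followed by P with FIRST {g}. Thus FOLLOW(S) = {$, b, g, h}.
FOLLOW(R): in S->b R, the suffix after R is empty, so FOLLOW(R) ⊇ FOLLOW(S) = {$, b, g, h}; in C->F R g, R is followed by g with FIRST {g}. Thus FOLLOW(R) = {$, b, g, h}.
FOLLOW(F): in S->h F, the suffix after F is empty, so FOLLOW(F) ⊇ FOLLOW(S) = {$, b, g, h}; in C->S F P, F is followed by P with FIRST {g}; in C->F R g, F is followed by R g with FIRST {g, h}; in F->g F g, F is followed by g with FIRST {g}. Thus FOLLOW(F) = {$, b, g, h}.
FOLLOW(C): in F->C S P, C is followed by S P with FIRST {b, h}; in F->C, the suffix after C is empty, so FOLLOW(C) ⊇ FOLLOW(F) = {$, b, g, h}. Thus FOLLOW(C) = {$, b, g, h}.
FOLLOW(P): in R->P, the suffix after P is empty, so FOLLOW(P) ⊇ FOLLOW(R) = {$, b, g, h}; in C->S F P, the suffix after P is empty, so FOLLOW(P) ⊇ FOLLOW(C) = {$, b, g, h}; in F->C S P, the suffix after P is empty, so FOLLOW(P) ⊇ FOLLOW(F) = {$, b, g, h}. Thus FOLLOW(P) = {$, b, g, h}.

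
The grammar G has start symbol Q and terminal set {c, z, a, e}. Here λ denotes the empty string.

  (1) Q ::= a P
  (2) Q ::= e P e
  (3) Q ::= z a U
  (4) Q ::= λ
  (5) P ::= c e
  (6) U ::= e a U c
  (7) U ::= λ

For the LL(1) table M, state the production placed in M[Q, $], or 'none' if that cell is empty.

Q ::= λ

FIRST(Q): from Q::=a P we get {a}; from Q::=e P e we get {e}; from Q::=z a U we get {z}; from Q::=λ we get {λ}. So FIRST(Q) = {λ, a, e, z}.
FIRST(P): from P::=c e we get {c}. So FIRST(P) = {c}.
FIRST(U): from U::=e a U c we get {e}; from U::=λ we get {λ}. So FIRST(U) = {λ, e}.
FOLLOW(Q) includes $ since Q is the start symbol.
FOLLOW(Q): Q appears on no right-hand side. Thus FOLLOW(Q) = {$}.
For Q ::= a P: FIRST(a P) = {a}, so it goes in M[Q, t] for t ∈ {a}.
For Q ::= e P e: FIRST(e P e) = {e}, so it goes in M[Q, t] for t ∈ {e}.
For Q ::= z a U: FIRST(z a U) = {z}, so it goes in M[Q, t] for t ∈ {z}.
For Q ::= λ: FIRST(λ) = {λ}, so it goes in M[Q, t] for t ∈ {}; since λ ∈ FIRST, also for every t ∈ FOLLOW(Q) = {$}.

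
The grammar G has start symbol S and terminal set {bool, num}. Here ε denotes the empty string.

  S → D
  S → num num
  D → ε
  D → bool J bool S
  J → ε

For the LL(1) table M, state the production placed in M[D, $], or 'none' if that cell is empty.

FIRST(D): from D→ε we get {ε}; from D→bool J bool S we get {bool}. So FIRST(D) = {ε, bool}.
FIRST(J): from J→ε we get {ε}. So FIRST(J) = {ε}.
FIRST(S): from S→D we get {ε, bool}; from S→num num we get {num}. So FIRST(S) = {ε, bool, num}.
FOLLOW(S) includes $ since S is the start symbol.
FOLLOW(S): in D→bool J bool S, the suffix after S is empty, so FOLLOW(S) ⊇ FOLLOW(D) = {$}. Thus FOLLOW(S) = {$}.
FOLLOW(D): in S→D, the suffix after D is empty, so FOLLOW(D) ⊇ FOLLOW(S) = {$}. Thus FOLLOW(D) = {$}.
For D → ε: FIRST(ε) = {ε}, so it goes in M[D, t] for t ∈ {}; since ε ∈ FIRST, also for every t ∈ FOLLOW(D) = {$}.
For D → bool J bool S: FIRST(bool J bool S) = {bool}, so it goes in M[D, t] for t ∈ {bool}.

D → ε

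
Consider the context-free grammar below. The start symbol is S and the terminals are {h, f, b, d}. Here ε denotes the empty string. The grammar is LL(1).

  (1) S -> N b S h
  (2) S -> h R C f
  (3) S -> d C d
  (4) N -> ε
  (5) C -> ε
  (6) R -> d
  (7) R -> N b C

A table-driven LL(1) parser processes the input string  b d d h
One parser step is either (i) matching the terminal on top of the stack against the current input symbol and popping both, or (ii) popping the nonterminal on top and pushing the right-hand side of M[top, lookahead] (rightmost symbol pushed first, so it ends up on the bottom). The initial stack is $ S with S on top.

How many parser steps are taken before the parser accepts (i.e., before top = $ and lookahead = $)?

8

step 1: stack=$ S  input=b d d h $  — expand S -> N b S h
step 2: stack=$ h S b N  input=b d d h $  — expand N -> ε
step 3: stack=$ h S b  input=b d d h $  — match b
step 4: stack=$ h S  input=d d h $  — expand S -> d C d
step 5: stack=$ h d C d  input=d d h $  — match d
step 6: stack=$ h d C  input=d h $  — expand C -> ε
step 7: stack=$ h d  input=d h $  — match d
step 8: stack=$ h  input=h $  — match h
Accept reached after 8 steps.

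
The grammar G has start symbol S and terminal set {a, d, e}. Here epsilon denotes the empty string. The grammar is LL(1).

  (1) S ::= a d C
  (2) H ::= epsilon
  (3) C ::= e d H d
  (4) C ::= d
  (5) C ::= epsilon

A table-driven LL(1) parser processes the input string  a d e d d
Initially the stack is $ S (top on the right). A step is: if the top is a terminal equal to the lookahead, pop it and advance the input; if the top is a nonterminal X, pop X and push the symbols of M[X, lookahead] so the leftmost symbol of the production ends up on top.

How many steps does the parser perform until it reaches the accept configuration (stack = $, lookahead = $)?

8

step 1: stack=$ S  input=a d e d d $  — expand S ::= a d C
step 2: stack=$ C d a  input=a d e d d $  — match a
step 3: stack=$ C d  input=d e d d $  — match d
step 4: stack=$ C  input=e d d $  — expand C ::= e d H d
step 5: stack=$ d H d e  input=e d d $  — match e
step 6: stack=$ d H d  input=d d $  — match d
step 7: stack=$ d H  input=d $  — expand H ::= epsilon
step 8: stack=$ d  input=d $  — match d
Accept reached after 8 steps.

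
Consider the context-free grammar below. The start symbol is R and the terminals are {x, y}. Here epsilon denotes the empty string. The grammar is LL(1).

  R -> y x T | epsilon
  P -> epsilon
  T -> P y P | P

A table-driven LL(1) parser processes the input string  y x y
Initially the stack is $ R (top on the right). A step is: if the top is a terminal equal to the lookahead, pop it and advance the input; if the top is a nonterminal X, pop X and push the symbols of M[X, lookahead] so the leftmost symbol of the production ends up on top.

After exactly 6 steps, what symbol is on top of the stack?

P

     Stack    Input    Action
  1  $ R      y x y $  expand R -> y x T
  2  $ T x y  y x y $  match y
  3  $ T x    x y $    match x
  4  $ T      y $      expand T -> P y P
  5  $ P y P  y $      expand P -> epsilon
  6  $ P y    y $      match y
Stack after step 6: $ P (top = P).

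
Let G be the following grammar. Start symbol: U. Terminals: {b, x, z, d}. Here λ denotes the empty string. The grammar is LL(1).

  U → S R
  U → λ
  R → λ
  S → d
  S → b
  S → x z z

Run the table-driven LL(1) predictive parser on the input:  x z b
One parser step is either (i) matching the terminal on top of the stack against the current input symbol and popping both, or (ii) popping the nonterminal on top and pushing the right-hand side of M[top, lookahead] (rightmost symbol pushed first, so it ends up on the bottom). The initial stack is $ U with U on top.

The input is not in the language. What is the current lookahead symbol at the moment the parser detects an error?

step 1: stack=$ U  input=x z b $  — expand U → S R
step 2: stack=$ R S  input=x z b $  — expand S → x z z
step 3: stack=$ R z z x  input=x z b $  — match x
step 4: stack=$ R z z  input=z b $  — match z
step 5: stack=$ R z  input=b $  — error: top is terminal z but lookahead is b

b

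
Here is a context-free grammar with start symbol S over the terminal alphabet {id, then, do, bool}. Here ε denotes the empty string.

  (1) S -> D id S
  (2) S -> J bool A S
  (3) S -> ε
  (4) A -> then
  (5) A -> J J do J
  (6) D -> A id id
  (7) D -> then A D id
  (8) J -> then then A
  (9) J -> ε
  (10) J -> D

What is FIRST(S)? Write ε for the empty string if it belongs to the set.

FIRST(S) = {ε, bool, do, then}  (via D id S, J bool A S)
FIRST(A) = {do, then}  (via J J do J)
FIRST(D) = {do, then}  (via A id id)
FIRST(J) = {ε, do, then}  (via D)

{ε, bool, do, then}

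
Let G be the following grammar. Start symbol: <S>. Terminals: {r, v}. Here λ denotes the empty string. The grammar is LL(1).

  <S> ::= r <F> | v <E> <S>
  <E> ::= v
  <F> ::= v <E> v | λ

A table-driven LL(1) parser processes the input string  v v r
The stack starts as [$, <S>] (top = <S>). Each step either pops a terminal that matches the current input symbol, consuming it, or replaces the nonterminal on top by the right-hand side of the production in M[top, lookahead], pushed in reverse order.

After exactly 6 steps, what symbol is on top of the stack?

step 1: stack=$ <S>  input=v v r $  — expand <S> ::= v <E> <S>
step 2: stack=$ <S> <E> v  input=v v r $  — match v
step 3: stack=$ <S> <E>  input=v r $  — expand <E> ::= v
step 4: stack=$ <S> v  input=v r $  — match v
step 5: stack=$ <S>  input=r $  — expand <S> ::= r <F>
step 6: stack=$ <F> r  input=r $  — match r
Stack after step 6: $ <F> (top = <F>).

<F>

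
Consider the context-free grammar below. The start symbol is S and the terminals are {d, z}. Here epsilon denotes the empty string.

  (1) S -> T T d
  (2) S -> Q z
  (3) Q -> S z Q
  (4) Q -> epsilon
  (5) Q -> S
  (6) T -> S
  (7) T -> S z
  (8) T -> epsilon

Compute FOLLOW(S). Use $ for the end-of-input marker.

FIRST(S) = {d, z}  (via T T d, Q z)
FIRST(Q) = {epsilon, d, z}  (via S z Q, S)
FIRST(T) = {epsilon, d, z}  (via S, S z)
FOLLOW(S) includes $ since S is the start symbol.
FOLLOW(Q): in S->Q z, Q is followed by z with FIRST {z}; in Q->S z Q, the suffix after Q is empty (adds nothing new). Thus FOLLOW(Q) = {z}.
FOLLOW(T): in S->T T d (occurrence 1), T is followed by T d with FIRST {d, z}; in S->T T d (occurrence 2), T is followed by d with FIRST {d}. Thus FOLLOW(T) = {d, z}.
FOLLOW(S): in Q->S z Q, S is followed by z Q with FIRST {z}; in Q->S, the suffix after S is empty, so FOLLOW(S) ⊇ FOLLOW(Q) = {z}; in T->S, the suffix after S is empty, so FOLLOW(S) ⊇ FOLLOW(T) = {d, z}; in T->S z, S is followed by z with FIRST {z}. Thus FOLLOW(S) = {$, d, z}.

{$, d, z}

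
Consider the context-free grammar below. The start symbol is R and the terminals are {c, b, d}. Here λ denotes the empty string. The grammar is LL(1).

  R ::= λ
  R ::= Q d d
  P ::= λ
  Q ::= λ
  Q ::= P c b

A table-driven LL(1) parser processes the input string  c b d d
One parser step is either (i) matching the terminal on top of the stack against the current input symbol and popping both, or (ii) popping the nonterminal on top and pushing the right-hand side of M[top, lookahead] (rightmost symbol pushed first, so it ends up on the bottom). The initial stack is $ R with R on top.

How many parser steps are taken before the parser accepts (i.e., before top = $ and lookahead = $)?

     Stack        Input      Action
  1  $ R          c b d d $  expand R ::= Q d d
  2  $ d d Q      c b d d $  expand Q ::= P c b
  3  $ d d b c P  c b d d $  expand P ::= λ
  4  $ d d b c    c b d d $  match c
  5  $ d d b      b d d $    match b
  6  $ d d        d d $      match d
  7  $ d          d $        match d
Accept reached after 7 steps.

7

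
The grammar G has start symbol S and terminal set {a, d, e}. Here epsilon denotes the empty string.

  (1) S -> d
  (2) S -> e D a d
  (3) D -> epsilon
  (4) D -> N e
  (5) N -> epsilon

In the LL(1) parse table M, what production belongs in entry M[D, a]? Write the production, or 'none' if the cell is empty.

FIRST(S): from S->d we get {d}; from S->e D a d we get {e}. So FIRST(S) = {d, e}.
FIRST(N): from N->epsilon we get {epsilon}. So FIRST(N) = {epsilon}.
FIRST(D): from D->epsilon we get {epsilon}; from D->N e we get {e}. So FIRST(D) = {epsilon, e}.
FOLLOW(S) includes $ since S is the start symbol.
FOLLOW(D): in S->e D a d, D is followed by a d with FIRST {a}. Thus FOLLOW(D) = {a}.
For D -> epsilon: FIRST(epsilon) = {epsilon}, so it goes in M[D, t] for t ∈ {}; since epsilon ∈ FIRST, also for every t ∈ FOLLOW(D) = {a}.
For D -> N e: FIRST(N e) = {e}, so it goes in M[D, t] for t ∈ {e}.

D -> epsilon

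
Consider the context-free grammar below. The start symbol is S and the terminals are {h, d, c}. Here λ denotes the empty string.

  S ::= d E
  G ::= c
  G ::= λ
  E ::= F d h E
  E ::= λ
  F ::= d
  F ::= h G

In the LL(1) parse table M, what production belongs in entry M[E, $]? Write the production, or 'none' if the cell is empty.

FIRST(S) = {d}
FIRST(G) = {λ, c}
FIRST(F) = {d, h}
FIRST(E) = {λ, d, h}  (via F d h E)
FOLLOW(S) includes $ since S is the start symbol.
FOLLOW(S): S appears on no right-hand side. Thus FOLLOW(S) = {$}.
FOLLOW(E): in S::=d E, the suffix after E is empty, so FOLLOW(E) ⊇ FOLLOW(S) = {$}; in E::=F d h E, the suffix after E is empty (adds nothing new). Thus FOLLOW(E) = {$}.
For E ::= F d h E: FIRST(F d h E) = {d, h}, so it goes in M[E, t] for t ∈ {d, h}.
For E ::= λ: FIRST(λ) = {λ}, so it goes in M[E, t] for t ∈ {}; since λ ∈ FIRST, also for every t ∈ FOLLOW(E) = {$}.

E ::= λ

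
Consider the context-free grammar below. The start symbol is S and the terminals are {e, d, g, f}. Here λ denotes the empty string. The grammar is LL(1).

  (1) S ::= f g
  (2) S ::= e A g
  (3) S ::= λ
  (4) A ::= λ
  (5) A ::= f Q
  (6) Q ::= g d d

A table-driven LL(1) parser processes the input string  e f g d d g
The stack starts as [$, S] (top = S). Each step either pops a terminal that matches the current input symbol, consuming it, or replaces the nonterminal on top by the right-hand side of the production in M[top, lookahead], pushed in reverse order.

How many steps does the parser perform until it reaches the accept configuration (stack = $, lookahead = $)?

     Stack      Input          Action
  1  $ S        e f g d d g $  expand S ::= e A g
  2  $ g A e    e f g d d g $  match e
  3  $ g A      f g d d g $    expand A ::= f Q
  4  $ g Q f    f g d d g $    match f
  5  $ g Q      g d d g $      expand Q ::= g d d
  6  $ g d d g  g d d g $      match g
  7  $ g d d    d d g $        match d
  8  $ g d      d g $          match d
  9  $ g        g $            match g
Accept reached after 9 steps.

9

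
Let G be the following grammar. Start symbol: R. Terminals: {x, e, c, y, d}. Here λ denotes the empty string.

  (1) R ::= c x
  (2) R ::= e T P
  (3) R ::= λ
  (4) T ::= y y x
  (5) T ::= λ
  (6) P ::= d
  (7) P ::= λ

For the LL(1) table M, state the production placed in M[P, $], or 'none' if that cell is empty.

P ::= λ

FIRST(R): from R::=c x we get {c}; from R::=e T P we get {e}; from R::=λ we get {λ}. So FIRST(R) = {λ, c, e}.
FIRST(T): from T::=y y x we get {y}; from T::=λ we get {λ}. So FIRST(T) = {λ, y}.
FIRST(P): from P::=d we get {d}; from P::=λ we get {λ}. So FIRST(P) = {λ, d}.
FOLLOW(R) includes $ since R is the start symbol.
FOLLOW(R): R appears on no right-hand side. Thus FOLLOW(R) = {$}.
FOLLOW(P): in R::=e T P, the suffix after P is empty, so FOLLOW(P) ⊇ FOLLOW(R) = {$}. Thus FOLLOW(P) = {$}.
For P ::= d: FIRST(d) = {d}, so it goes in M[P, t] for t ∈ {d}.
For P ::= λ: FIRST(λ) = {λ}, so it goes in M[P, t] for t ∈ {}; since λ ∈ FIRST, also for every t ∈ FOLLOW(P) = {$}.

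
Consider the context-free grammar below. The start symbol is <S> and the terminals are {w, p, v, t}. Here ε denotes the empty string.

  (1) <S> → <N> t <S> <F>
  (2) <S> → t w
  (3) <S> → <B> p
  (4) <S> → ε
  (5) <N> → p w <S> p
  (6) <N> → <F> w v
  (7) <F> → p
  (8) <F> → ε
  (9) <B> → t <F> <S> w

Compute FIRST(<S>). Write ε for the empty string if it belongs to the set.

{ε, p, t, w}

FIRST(<F>): from <F>→p we get {p}; from <F>→ε we get {ε}. So FIRST(<F>) = {ε, p}.
FIRST(<B>): from <B>→t <F> <S> w we get {t}. So FIRST(<B>) = {t}.
FIRST(<N>): from <N>→p w <S> p we get {p}; from <N>→<F> w v we get {p, w}. So FIRST(<N>) = {p, w}.
FIRST(<S>): from <S>→<N> t <S> <F> we get {p, w}; from <S>→t w we get {t}; from <S>→<B> p we get {t}; from <S>→ε we get {ε}. So FIRST(<S>) = {ε, p, t, w}.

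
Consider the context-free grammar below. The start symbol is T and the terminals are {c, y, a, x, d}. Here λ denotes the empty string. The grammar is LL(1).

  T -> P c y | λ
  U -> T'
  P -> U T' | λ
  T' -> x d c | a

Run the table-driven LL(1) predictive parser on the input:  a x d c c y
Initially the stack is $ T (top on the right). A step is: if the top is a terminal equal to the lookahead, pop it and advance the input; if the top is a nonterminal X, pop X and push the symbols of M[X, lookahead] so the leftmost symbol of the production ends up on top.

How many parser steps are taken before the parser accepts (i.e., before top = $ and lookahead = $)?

step 1: stack=$ T  input=a x d c c y $  — expand T -> P c y
step 2: stack=$ y c P  input=a x d c c y $  — expand P -> U T'
step 3: stack=$ y c T' U  input=a x d c c y $  — expand U -> T'
step 4: stack=$ y c T' T'  input=a x d c c y $  — expand T' -> a
step 5: stack=$ y c T' a  input=a x d c c y $  — match a
step 6: stack=$ y c T'  input=x d c c y $  — expand T' -> x d c
step 7: stack=$ y c c d x  input=x d c c y $  — match x
step 8: stack=$ y c c d  input=d c c y $  — match d
step 9: stack=$ y c c  input=c c y $  — match c
step 10: stack=$ y c  input=c y $  — match c
step 11: stack=$ y  input=y $  — match y
Accept reached after 11 steps.

11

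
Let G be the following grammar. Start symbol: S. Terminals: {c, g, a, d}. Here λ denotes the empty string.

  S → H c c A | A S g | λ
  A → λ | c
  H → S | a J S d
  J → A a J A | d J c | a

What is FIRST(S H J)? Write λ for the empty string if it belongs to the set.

{a, c, d, g}

FIRST(A): from A→λ we get {λ}; from A→c we get {c}. So FIRST(A) = {λ, c}.
FIRST(J): from J→A a J A we get {a, c}; from J→d J c we get {d}; from J→a we get {a}. So FIRST(J) = {a, c, d}.
FIRST(S): from S→H c c A we get {a, c, g}; from S→A S g we get {a, c, g}; from S→λ we get {λ}. So FIRST(S) = {λ, a, c, g}.
FIRST(H): from H→S we get {λ, a, c, g}; from H→a J S d we get {a}. So FIRST(H) = {λ, a, c, g}.
FIRST(S H J): take FIRST of each symbol in turn, carrying on past any symbol whose FIRST contains λ; result {a, c, d, g}.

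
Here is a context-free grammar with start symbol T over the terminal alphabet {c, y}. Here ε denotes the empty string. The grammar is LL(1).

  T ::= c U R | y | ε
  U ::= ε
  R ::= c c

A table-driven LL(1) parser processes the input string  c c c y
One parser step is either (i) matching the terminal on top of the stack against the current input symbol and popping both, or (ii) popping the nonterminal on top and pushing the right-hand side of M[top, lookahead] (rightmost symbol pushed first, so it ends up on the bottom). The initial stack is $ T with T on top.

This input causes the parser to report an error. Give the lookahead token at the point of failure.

     Stack    Input      Action
  1  $ T      c c c y $  expand T ::= c U R
  2  $ R U c  c c c y $  match c
  3  $ R U    c c y $    expand U ::= ε
  4  $ R      c c y $    expand R ::= c c
  5  $ c c    c c y $    match c
  6  $ c      c y $      match c
  7  $        y $        error: stack empty but input remains

y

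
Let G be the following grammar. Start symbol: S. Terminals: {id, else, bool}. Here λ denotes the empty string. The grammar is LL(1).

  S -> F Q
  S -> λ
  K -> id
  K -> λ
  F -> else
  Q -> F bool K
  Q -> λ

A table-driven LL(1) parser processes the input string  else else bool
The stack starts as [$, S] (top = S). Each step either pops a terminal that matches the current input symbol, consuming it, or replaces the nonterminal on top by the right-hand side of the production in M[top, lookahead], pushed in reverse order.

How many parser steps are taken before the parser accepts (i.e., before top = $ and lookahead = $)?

     Stack          Input             Action
  1  $ S            else else bool $  expand S -> F Q
  2  $ Q F          else else bool $  expand F -> else
  3  $ Q else       else else bool $  match else
  4  $ Q            else bool $       expand Q -> F bool K
  5  $ K bool F     else bool $       expand F -> else
  6  $ K bool else  else bool $       match else
  7  $ K bool       bool $            match bool
  8  $ K            $                 expand K -> λ
Accept reached after 8 steps.

8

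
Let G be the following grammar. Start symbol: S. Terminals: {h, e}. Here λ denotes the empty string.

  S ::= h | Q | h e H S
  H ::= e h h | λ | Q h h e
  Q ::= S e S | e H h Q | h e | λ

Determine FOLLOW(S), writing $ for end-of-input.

FIRST(S): from S::=h we get {h}; from S::=Q we get {λ, e, h}; from S::=h e H S we get {h}. So FIRST(S) = {λ, e, h}.
FIRST(Q): from Q::=S e S we get {e, h}; from Q::=e H h Q we get {e}; from Q::=h e we get {h}; from Q::=λ we get {λ}. So FIRST(Q) = {λ, e, h}.
FIRST(H): from H::=e h h we get {e}; from H::=λ we get {λ}; from H::=Q h h e we get {e, h}. So FIRST(H) = {λ, e, h}.
FOLLOW(S) includes $ since S is the start symbol.
FOLLOW(S): in S::=h e H S, the suffix after S is empty (adds nothing new); in Q::=S e S (occurrence 1), S is followed by e S with FIRST {e}; in Q::=S e S (occurrence 2), the suffix after S is empty, so FOLLOW(S) ⊇ FOLLOW(Q) = {$, e, h}. Thus FOLLOW(S) = {$, e, h}.
FOLLOW(H): in S::=h e H S, H is followed by S with FIRST {λ, e, h}; in S::=h e H S, the suffix after H is nullable, so FOLLOW(H) ⊇ FOLLOW(S) = {$, e, h}; in Q::=e H h Q, H is followed by h Q with FIRST {h}. Thus FOLLOW(H) = {$, e, h}.
FOLLOW(Q): in S::=Q, the suffix after Q is empty, so FOLLOW(Q) ⊇ FOLLOW(S) = {$, e, h}; in H::=Q h h e, Q is followed by h h e with FIRST {h}; in Q::=e H h Q, the suffix after Q is empty (adds nothing new). Thus FOLLOW(Q) = {$, e, h}.

{$, e, h}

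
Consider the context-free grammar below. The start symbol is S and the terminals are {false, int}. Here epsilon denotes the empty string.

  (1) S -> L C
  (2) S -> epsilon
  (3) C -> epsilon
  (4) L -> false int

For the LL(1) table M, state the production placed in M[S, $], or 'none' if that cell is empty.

S -> epsilon

FIRST(C): from C->epsilon we get {epsilon}. So FIRST(C) = {epsilon}.
FIRST(L): from L->false int we get {false}. So FIRST(L) = {false}.
FIRST(S): from S->L C we get {false}; from S->epsilon we get {epsilon}. So FIRST(S) = {epsilon, false}.
FOLLOW(S) includes $ since S is the start symbol.
FOLLOW(S): S appears on no right-hand side. Thus FOLLOW(S) = {$}.
For S -> L C: FIRST(L C) = {false}, so it goes in M[S, t] for t ∈ {false}.
For S -> epsilon: FIRST(epsilon) = {epsilon}, so it goes in M[S, t] for t ∈ {}; since epsilon ∈ FIRST, also for every t ∈ FOLLOW(S) = {$}.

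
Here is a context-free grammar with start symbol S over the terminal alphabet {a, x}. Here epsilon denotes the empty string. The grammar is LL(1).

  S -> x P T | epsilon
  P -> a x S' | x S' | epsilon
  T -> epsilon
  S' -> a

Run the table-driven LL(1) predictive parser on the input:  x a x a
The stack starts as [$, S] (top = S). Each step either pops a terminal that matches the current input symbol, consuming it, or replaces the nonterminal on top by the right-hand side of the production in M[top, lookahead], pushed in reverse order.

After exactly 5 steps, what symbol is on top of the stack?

     Stack       Input      Action
  1  $ S         x a x a $  expand S -> x P T
  2  $ T P x     x a x a $  match x
  3  $ T P       a x a $    expand P -> a x S'
  4  $ T S' x a  a x a $    match a
  5  $ T S' x    x a $      match x
Stack after step 5: $ T S' (top = S').

S'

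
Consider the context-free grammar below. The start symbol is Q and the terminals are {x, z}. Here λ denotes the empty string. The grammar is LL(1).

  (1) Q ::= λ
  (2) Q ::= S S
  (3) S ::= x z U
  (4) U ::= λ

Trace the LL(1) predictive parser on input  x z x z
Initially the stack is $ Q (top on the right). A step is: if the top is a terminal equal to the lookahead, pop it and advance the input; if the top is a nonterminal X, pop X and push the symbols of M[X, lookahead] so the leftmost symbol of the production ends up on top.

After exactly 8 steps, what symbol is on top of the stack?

U

     Stack      Input      Action
  1  $ Q        x z x z $  expand Q ::= S S
  2  $ S S      x z x z $  expand S ::= x z U
  3  $ S U z x  x z x z $  match x
  4  $ S U z    z x z $    match z
  5  $ S U      x z $      expand U ::= λ
  6  $ S        x z $      expand S ::= x z U
  7  $ U z x    x z $      match x
  8  $ U z      z $        match z
Stack after step 8: $ U (top = U).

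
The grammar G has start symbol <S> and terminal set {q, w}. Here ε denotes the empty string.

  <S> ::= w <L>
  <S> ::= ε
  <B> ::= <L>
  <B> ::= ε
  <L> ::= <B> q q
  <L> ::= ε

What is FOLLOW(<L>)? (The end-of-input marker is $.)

{$, q}

FIRST(<S>): from <S>::=w <L> we get {w}; from <S>::=ε we get {ε}. So FIRST(<S>) = {ε, w}.
FIRST(<B>): from <B>::=<L> we get {ε, q}; from <B>::=ε we get {ε}. So FIRST(<B>) = {ε, q}.
FIRST(<L>): from <L>::=<B> q q we get {q}; from <L>::=ε we get {ε}. So FIRST(<L>) = {ε, q}.
FOLLOW(<S>) includes $ since <S> is the start symbol.
FOLLOW(<S>): <S> appears on no right-hand side. Thus FOLLOW(<S>) = {$}.
FOLLOW(<B>): in <L>::=<B> q q, <B> is followed by q q with FIRST {q}. Thus FOLLOW(<B>) = {q}.
FOLLOW(<L>): in <S>::=w <L>, the suffix after <L> is empty, so FOLLOW(<L>) ⊇ FOLLOW(<S>) = {$}; in <B>::=<L>, the suffix after <L> is empty, so FOLLOW(<L>) ⊇ FOLLOW(<B>) = {q}. Thus FOLLOW(<L>) = {$, q}.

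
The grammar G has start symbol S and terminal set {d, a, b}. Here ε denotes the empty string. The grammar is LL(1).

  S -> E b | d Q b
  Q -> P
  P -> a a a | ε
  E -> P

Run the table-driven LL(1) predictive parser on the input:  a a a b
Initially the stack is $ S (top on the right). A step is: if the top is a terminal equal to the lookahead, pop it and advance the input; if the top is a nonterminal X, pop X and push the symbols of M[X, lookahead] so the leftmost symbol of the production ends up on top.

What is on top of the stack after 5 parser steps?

a

     Stack      Input      Action
  1  $ S        a a a b $  expand S -> E b
  2  $ b E      a a a b $  expand E -> P
  3  $ b P      a a a b $  expand P -> a a a
  4  $ b a a a  a a a b $  match a
  5  $ b a a    a a b $    match a
Stack after step 5: $ b a (top = a).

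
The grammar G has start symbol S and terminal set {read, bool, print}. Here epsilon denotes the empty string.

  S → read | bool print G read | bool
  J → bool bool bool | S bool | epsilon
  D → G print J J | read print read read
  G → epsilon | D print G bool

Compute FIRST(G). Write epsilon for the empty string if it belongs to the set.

FIRST(S): from S→read we get {read}; from S→bool print G read we get {bool}; from S→bool we get {bool}. So FIRST(S) = {bool, read}.
FIRST(J): from J→bool bool bool we get {bool}; from J→S bool we get {bool, read}; from J→epsilon we get {epsilon}. So FIRST(J) = {epsilon, bool, read}.
FIRST(D): from D→G print J J we get {print, read}; from D→read print read read we get {read}. So FIRST(D) = {print, read}.
FIRST(G): from G→epsilon we get {epsilon}; from G→D print G bool we get {print, read}. So FIRST(G) = {epsilon, print, read}.

{epsilon, print, read}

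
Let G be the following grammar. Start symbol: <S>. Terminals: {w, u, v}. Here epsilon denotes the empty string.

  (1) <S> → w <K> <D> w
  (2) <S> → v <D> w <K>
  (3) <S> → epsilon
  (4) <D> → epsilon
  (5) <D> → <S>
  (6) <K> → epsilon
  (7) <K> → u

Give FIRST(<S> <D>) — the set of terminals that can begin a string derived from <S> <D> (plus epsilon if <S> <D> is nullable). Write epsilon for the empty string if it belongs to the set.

{epsilon, v, w}

FIRST(<S>): from <S>→w <K> <D> w we get {w}; from <S>→v <D> w <K> we get {v}; from <S>→epsilon we get {epsilon}. So FIRST(<S>) = {epsilon, v, w}.
FIRST(<K>): from <K>→epsilon we get {epsilon}; from <K>→u we get {u}. So FIRST(<K>) = {epsilon, u}.
FIRST(<D>): from <D>→epsilon we get {epsilon}; from <D>→<S> we get {epsilon, v, w}. So FIRST(<D>) = {epsilon, v, w}.
FIRST(<S> <D>): take FIRST of each symbol in turn, carrying on past any symbol whose FIRST contains epsilon; result {epsilon, v, w}.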